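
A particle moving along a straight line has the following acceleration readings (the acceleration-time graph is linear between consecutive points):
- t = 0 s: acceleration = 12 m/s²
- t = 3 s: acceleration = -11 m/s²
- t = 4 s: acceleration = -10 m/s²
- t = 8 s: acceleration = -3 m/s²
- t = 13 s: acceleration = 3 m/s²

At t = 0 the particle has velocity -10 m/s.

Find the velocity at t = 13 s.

-45 m/s

Δv equals the area under the a-t graph; then v = v₀ + Δv.
0–3 s: ½(12 + -11)(3) = 1.5 m/s
3–4 s: ½(-11 + -10)(1) = -10.5 m/s
4–8 s: ½(-10 + -3)(4) = -26 m/s
8–13 s: ½(-3 + 3)(5) = 0 m/s
Δv = -35 m/s, so v(13) = -10 + (-35) = -45 m/s.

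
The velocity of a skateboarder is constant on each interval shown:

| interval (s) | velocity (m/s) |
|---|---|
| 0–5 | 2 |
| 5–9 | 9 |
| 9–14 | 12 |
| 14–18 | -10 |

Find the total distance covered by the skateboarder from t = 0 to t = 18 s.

Distance (not displacement) is the total path length: add the absolute areas under v-t.
0–5 s: |2| × 5 = 10 m
5–9 s: |9| × 4 = 36 m
9–14 s: |12| × 5 = 60 m
14–18 s: |-10| × 4 = 40 m
Total distance = 146 m

146 m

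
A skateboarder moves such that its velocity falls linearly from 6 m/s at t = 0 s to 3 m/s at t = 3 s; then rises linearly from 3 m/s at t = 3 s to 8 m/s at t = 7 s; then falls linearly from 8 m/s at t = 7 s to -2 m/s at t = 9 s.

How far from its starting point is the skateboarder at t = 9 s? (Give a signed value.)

Net displacement equals the area under the velocity-time graph (areas below the axis count negative).
0–3 s: ½(6 + 3)(3) = 13.5 m
3–7 s: ½(3 + 8)(4) = 22 m
7–9 s: ½(8 + -2)(2) = 6 m
Net displacement = 41.5 m

41.5 m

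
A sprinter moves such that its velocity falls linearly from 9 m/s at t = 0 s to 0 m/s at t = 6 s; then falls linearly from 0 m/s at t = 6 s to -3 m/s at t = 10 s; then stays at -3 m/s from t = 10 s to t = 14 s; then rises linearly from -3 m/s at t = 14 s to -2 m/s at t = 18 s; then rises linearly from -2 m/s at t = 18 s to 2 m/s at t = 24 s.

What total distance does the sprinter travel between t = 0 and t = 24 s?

61 m

Total distance travelled is ∫|v| dt — sum the magnitudes of each area piece.
0–6 s: |½(9 + 0)(6)| = 27 m
6–10 s: |½(0 + -3)(4)| = 6 m
10–14 s: |-3| × 4 = 12 m
14–18 s: |½(-3 + -2)(4)| = 10 m
18–24 s: v = 0 at t = 21 s; triangle areas 3 + 3 = 6 m
Total distance = 61 m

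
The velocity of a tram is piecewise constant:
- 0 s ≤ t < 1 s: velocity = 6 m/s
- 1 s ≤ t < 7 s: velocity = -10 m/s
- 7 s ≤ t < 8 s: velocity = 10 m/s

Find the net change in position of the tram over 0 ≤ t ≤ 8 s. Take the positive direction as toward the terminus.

Net displacement equals the area under the velocity-time graph (areas below the axis count negative).
0–1 s: 6 × 1 = 6 m
1–7 s: -10 × 6 = -60 m
7–8 s: 10 × 1 = 10 m
Net displacement = -44 m

-44 m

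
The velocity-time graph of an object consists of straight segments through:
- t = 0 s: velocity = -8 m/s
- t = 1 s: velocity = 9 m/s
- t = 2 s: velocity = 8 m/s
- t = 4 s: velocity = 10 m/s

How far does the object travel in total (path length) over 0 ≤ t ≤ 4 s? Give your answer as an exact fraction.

Distance (not displacement) is the total path length: add the absolute areas under v-t.
0–1 s: v = 0 at t = 8/17 s; triangle areas 32/17 + 81/34 = 145/34 m
1–2 s: |½(9 + 8)(1)| = 8.5 m
2–4 s: |½(8 + 10)(2)| = 18 m
Total distance = 523/17 m

523/17 m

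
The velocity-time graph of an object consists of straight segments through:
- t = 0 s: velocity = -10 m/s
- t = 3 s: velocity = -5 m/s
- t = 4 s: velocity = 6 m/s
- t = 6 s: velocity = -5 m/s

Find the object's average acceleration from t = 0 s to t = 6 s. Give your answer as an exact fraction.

Average acceleration = Δv/Δt = (-5 − -10)/(6 − 0) = 5/6 m/s².

5/6 m/s²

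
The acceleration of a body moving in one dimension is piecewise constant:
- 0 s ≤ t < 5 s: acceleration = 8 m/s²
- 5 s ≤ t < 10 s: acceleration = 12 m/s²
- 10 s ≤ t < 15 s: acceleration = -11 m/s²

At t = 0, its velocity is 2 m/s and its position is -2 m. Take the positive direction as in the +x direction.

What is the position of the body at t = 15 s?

On each constant-a segment, Δv = aΔt and Δx = v₀Δt + ½aΔt²; chain segment to segment.
0–5 s: v starts 2 m/s; Δx = 2·5 + ½·8·5² = 110 m; v ends 42 m/s.
5–10 s: v starts 42 m/s; Δx = 42·5 + ½·12·5² = 360 m; v ends 102 m/s.
10–15 s: v starts 102 m/s; Δx = 102·5 + ½·-11·5² = 372.5 m; v ends 47 m/s.
x(15) = -2 + Σ Δx = 840.5 m.

840.5 m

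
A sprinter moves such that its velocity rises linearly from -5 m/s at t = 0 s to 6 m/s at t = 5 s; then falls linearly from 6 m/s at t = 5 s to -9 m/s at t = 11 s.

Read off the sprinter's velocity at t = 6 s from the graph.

3.5 m/s

On 5–11 s the graph is linear from 6 to -9 m/s: v(6) = 6 + (-9 − 6)·(6 − 5)/(11 − 5) = 3.5 m/s.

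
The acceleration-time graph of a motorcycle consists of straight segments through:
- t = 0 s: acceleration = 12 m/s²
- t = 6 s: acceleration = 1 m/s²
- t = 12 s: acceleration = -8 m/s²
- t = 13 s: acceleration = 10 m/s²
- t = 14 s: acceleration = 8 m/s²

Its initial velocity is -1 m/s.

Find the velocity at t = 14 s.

Δv equals the area under the a-t graph; then v = v₀ + Δv.
0–6 s: ½(12 + 1)(6) = 39 m/s
6–12 s: ½(1 + -8)(6) = -21 m/s
12–13 s: ½(-8 + 10)(1) = 1 m/s
13–14 s: ½(10 + 8)(1) = 9 m/s
Δv = 28 m/s, so v(14) = -1 + (28) = 27 m/s.

27 m/s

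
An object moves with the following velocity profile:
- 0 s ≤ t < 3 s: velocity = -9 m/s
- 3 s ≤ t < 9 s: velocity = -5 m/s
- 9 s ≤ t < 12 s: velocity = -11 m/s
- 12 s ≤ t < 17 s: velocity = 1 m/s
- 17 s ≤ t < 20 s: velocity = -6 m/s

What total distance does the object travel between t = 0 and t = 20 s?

113 m

Total distance travelled is ∫|v| dt — sum the magnitudes of each area piece.
0–3 s: |-9| × 3 = 27 m
3–9 s: |-5| × 6 = 30 m
9–12 s: |-11| × 3 = 33 m
12–17 s: |1| × 5 = 5 m
17–20 s: |-6| × 3 = 18 m
Total distance = 113 m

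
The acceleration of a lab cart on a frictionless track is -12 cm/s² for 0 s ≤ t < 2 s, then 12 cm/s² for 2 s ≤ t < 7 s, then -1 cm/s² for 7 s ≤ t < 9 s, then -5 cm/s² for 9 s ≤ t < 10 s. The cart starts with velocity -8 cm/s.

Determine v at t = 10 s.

Δv equals the area under the a-t graph; then v = v₀ + Δv.
0–2 s: -12 × 2 = -24 cm/s
2–7 s: 12 × 5 = 60 cm/s
7–9 s: -1 × 2 = -2 cm/s
9–10 s: -5 × 1 = -5 cm/s
Δv = 29 cm/s, so v(10) = -8 + (29) = 21 cm/s.

21 cm/s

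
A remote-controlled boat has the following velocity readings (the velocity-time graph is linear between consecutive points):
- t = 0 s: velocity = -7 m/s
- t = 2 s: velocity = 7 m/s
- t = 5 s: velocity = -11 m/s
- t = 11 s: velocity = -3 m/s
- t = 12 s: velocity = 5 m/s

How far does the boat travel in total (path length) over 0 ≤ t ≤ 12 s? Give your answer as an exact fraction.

Total distance travelled is ∫|v| dt — sum the magnitudes of each area piece.
0–2 s: v = 0 at t = 1 s; triangle areas 3.5 + 3.5 = 7 m
2–5 s: v = 0 at t = 19/6 s; triangle areas 49/12 + 121/12 = 85/6 m
5–11 s: |½(-11 + -3)(6)| = 42 m
11–12 s: v = 0 at t = 11.375 s; triangle areas 0.5625 + 1.5625 = 2.125 m
Total distance = 1567/24 m

1567/24 m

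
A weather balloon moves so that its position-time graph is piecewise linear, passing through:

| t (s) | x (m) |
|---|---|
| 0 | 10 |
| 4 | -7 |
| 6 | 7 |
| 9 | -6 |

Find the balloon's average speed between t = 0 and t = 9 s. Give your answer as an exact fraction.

Average speed = (total path length)/(elapsed time); on a piecewise-linear x-t graph the path length is Σ|Δx|.
0–4 s: |Δx| = |-7 − 10| = 17 m
4–6 s: |Δx| = |7 − -7| = 14 m
6–9 s: |Δx| = |-6 − 7| = 13 m
Total path = 44 m; average speed = 44/9 = 44/9 m/s.

44/9 m/s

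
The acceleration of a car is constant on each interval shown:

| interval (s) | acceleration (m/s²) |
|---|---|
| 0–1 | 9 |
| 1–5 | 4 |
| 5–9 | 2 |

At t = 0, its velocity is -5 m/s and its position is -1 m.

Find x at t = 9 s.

142.5 m

On each constant-a segment, Δv = aΔt and Δx = v₀Δt + ½aΔt²; chain segment to segment.
0–1 s: v starts -5 m/s; Δx = -5·1 + ½·9·1² = -0.5 m; v ends 4 m/s.
1–5 s: v starts 4 m/s; Δx = 4·4 + ½·4·4² = 48 m; v ends 20 m/s.
5–9 s: v starts 20 m/s; Δx = 20·4 + ½·2·4² = 96 m; v ends 28 m/s.
x(9) = -1 + Σ Δx = 142.5 m.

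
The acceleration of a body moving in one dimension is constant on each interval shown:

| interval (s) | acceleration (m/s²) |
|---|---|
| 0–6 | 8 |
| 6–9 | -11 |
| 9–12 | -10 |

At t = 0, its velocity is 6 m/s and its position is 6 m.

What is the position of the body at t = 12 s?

316.5 m

On each constant-a segment, Δv = aΔt and Δx = v₀Δt + ½aΔt²; chain segment to segment.
0–6 s: v starts 6 m/s; Δx = 6·6 + ½·8·6² = 180 m; v ends 54 m/s.
6–9 s: v starts 54 m/s; Δx = 54·3 + ½·-11·3² = 112.5 m; v ends 21 m/s.
9–12 s: v starts 21 m/s; Δx = 21·3 + ½·-10·3² = 18 m; v ends -9 m/s.
x(12) = 6 + Σ Δx = 316.5 m.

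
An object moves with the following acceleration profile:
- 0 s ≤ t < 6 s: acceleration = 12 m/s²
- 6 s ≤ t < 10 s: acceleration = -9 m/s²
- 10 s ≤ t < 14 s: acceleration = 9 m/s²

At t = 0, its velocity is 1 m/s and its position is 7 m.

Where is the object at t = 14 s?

669 m

On each constant-a segment, Δv = aΔt and Δx = v₀Δt + ½aΔt²; chain segment to segment.
0–6 s: v starts 1 m/s; Δx = 1·6 + ½·12·6² = 222 m; v ends 73 m/s.
6–10 s: v starts 73 m/s; Δx = 73·4 + ½·-9·4² = 220 m; v ends 37 m/s.
10–14 s: v starts 37 m/s; Δx = 37·4 + ½·9·4² = 220 m; v ends 73 m/s.
x(14) = 7 + Σ Δx = 669 m.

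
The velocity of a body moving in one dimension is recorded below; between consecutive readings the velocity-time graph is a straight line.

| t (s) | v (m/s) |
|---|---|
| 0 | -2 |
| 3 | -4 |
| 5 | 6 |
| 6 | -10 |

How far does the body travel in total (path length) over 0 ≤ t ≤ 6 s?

Distance (not displacement) is the total path length: add the absolute areas under v-t.
0–3 s: |½(-2 + -4)(3)| = 9 m
3–5 s: v = 0 at t = 3.8 s; triangle areas 1.6 + 3.6 = 5.2 m
5–6 s: v = 0 at t = 5.375 s; triangle areas 1.125 + 3.125 = 4.25 m
Total distance = 18.45 m

18.45 m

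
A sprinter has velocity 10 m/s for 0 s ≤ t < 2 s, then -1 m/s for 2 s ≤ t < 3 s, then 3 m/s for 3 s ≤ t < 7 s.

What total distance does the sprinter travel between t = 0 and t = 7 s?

33 m

Total distance travelled is ∫|v| dt — sum the magnitudes of each area piece.
0–2 s: |10| × 2 = 20 m
2–3 s: |-1| × 1 = 1 m
3–7 s: |3| × 4 = 12 m
Total distance = 33 m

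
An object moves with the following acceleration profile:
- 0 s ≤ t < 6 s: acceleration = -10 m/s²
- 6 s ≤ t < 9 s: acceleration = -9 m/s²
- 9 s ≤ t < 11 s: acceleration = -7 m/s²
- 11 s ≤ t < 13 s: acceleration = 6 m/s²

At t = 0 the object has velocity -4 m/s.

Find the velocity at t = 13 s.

Δv equals the area under the a-t graph; then v = v₀ + Δv.
0–6 s: -10 × 6 = -60 m/s
6–9 s: -9 × 3 = -27 m/s
9–11 s: -7 × 2 = -14 m/s
11–13 s: 6 × 2 = 12 m/s
Δv = -89 m/s, so v(13) = -4 + (-89) = -93 m/s.

-93 m/s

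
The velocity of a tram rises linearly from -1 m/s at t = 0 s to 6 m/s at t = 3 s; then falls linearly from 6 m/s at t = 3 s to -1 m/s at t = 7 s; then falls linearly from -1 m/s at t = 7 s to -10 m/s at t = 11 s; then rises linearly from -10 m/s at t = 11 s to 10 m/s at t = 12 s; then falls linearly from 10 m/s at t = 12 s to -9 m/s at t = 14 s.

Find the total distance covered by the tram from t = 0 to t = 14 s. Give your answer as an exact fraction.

Distance (not displacement) is the total path length: add the absolute areas under v-t.
0–3 s: v = 0 at t = 3/7 s; triangle areas 3/14 + 54/7 = 111/14 m
3–7 s: v = 0 at t = 45/7 s; triangle areas 72/7 + 2/7 = 74/7 m
7–11 s: |½(-1 + -10)(4)| = 22 m
11–12 s: v = 0 at t = 11.5 s; triangle areas 2.5 + 2.5 = 5 m
12–14 s: v = 0 at t = 248/19 s; triangle areas 100/19 + 81/19 = 181/19 m
Total distance = 2091/38 m

2091/38 m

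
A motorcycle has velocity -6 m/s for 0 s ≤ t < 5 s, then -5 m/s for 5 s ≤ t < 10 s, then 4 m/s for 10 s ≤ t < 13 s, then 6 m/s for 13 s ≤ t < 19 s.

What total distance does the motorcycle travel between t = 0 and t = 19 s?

Distance (not displacement) is the total path length: add the absolute areas under v-t.
0–5 s: |-6| × 5 = 30 m
5–10 s: |-5| × 5 = 25 m
10–13 s: |4| × 3 = 12 m
13–19 s: |6| × 6 = 36 m
Total distance = 103 m

103 m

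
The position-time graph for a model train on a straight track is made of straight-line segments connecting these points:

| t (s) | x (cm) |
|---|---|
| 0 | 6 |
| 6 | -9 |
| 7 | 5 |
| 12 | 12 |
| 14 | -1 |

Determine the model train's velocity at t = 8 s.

1.4 cm/s

Velocity is the slope of the x-t graph on 7–12 s: (12 − 5)/(12 − 7) = 1.4 cm/s.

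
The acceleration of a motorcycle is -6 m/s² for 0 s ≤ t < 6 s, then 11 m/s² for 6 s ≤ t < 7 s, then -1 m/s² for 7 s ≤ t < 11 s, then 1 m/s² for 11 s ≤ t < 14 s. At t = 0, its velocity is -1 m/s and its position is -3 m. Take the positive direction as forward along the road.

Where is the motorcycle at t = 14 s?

-346 m

On each constant-a segment, Δv = aΔt and Δx = v₀Δt + ½aΔt²; chain segment to segment.
0–6 s: v starts -1 m/s; Δx = -1·6 + ½·-6·6² = -114 m; v ends -37 m/s.
6–7 s: v starts -37 m/s; Δx = -37·1 + ½·11·1² = -31.5 m; v ends -26 m/s.
7–11 s: v starts -26 m/s; Δx = -26·4 + ½·-1·4² = -112 m; v ends -30 m/s.
11–14 s: v starts -30 m/s; Δx = -30·3 + ½·1·3² = -85.5 m; v ends -27 m/s.
x(14) = -3 + Σ Δx = -346 m.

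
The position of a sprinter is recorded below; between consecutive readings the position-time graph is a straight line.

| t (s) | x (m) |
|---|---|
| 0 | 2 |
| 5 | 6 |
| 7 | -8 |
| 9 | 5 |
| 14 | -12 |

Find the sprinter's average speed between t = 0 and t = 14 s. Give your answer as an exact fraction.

Average speed = (total path length)/(elapsed time); on a piecewise-linear x-t graph the path length is Σ|Δx|.
0–5 s: |Δx| = |6 − 2| = 4 m
5–7 s: |Δx| = |-8 − 6| = 14 m
7–9 s: |Δx| = |5 − -8| = 13 m
9–14 s: |Δx| = |-12 − 5| = 17 m
Total path = 48 m; average speed = 48/14 = 24/7 m/s.

24/7 m/s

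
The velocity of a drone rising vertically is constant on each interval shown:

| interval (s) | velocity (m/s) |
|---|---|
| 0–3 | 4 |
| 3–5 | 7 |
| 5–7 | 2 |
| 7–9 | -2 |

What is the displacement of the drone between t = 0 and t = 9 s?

26 m

Net displacement equals the area under the velocity-time graph (areas below the axis count negative).
0–3 s: 4 × 3 = 12 m
3–5 s: 7 × 2 = 14 m
5–7 s: 2 × 2 = 4 m
7–9 s: -2 × 2 = -4 m
Net displacement = 26 m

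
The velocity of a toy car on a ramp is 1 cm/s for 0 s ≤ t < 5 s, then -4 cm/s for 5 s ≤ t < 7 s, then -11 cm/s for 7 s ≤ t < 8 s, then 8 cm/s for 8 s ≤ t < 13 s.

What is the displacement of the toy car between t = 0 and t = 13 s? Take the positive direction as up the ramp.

26 cm

Net displacement equals the area under the velocity-time graph (areas below the axis count negative).
0–5 s: 1 × 5 = 5 cm
5–7 s: -4 × 2 = -8 cm
7–8 s: -11 × 1 = -11 cm
8–13 s: 8 × 5 = 40 cm
Net displacement = 26 cm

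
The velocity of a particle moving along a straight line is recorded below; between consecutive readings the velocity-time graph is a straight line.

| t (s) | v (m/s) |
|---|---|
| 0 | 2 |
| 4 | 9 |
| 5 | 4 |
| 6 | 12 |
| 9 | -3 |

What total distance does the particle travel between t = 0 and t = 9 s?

51.8 m

Total distance travelled is ∫|v| dt — sum the magnitudes of each area piece.
0–4 s: |½(2 + 9)(4)| = 22 m
4–5 s: |½(9 + 4)(1)| = 6.5 m
5–6 s: |½(4 + 12)(1)| = 8 m
6–9 s: v = 0 at t = 8.4 s; triangle areas 14.4 + 0.9 = 15.3 m
Total distance = 51.8 m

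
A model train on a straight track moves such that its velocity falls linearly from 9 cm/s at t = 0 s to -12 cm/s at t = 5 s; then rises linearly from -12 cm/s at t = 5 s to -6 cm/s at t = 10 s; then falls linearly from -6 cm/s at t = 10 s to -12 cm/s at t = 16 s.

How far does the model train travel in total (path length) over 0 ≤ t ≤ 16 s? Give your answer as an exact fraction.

Total distance travelled is ∫|v| dt — sum the magnitudes of each area piece.
0–5 s: v = 0 at t = 15/7 s; triangle areas 135/14 + 120/7 = 375/14 cm
5–10 s: |½(-12 + -6)(5)| = 45 cm
10–16 s: |½(-6 + -12)(6)| = 54 cm
Total distance = 1761/14 cm

1761/14 cm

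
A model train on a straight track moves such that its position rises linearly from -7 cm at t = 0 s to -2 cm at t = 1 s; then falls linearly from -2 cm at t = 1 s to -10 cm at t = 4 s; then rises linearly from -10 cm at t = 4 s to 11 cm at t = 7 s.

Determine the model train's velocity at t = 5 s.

Velocity is the slope of the x-t graph on 4–7 s: (11 − -10)/(7 − 4) = 7 cm/s.

7 cm/s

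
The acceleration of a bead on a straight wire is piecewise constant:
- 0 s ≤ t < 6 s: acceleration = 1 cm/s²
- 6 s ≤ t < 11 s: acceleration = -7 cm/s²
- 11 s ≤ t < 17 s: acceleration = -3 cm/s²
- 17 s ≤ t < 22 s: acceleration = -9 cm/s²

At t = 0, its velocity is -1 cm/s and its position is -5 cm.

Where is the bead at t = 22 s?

On each constant-a segment, Δv = aΔt and Δx = v₀Δt + ½aΔt²; chain segment to segment.
0–6 s: v starts -1 cm/s; Δx = -1·6 + ½·1·6² = 12 cm; v ends 5 cm/s.
6–11 s: v starts 5 cm/s; Δx = 5·5 + ½·-7·5² = -62.5 cm; v ends -30 cm/s.
11–17 s: v starts -30 cm/s; Δx = -30·6 + ½·-3·6² = -234 cm; v ends -48 cm/s.
17–22 s: v starts -48 cm/s; Δx = -48·5 + ½·-9·5² = -352.5 cm; v ends -93 cm/s.
x(22) = -5 + Σ Δx = -642 cm.

-642 cm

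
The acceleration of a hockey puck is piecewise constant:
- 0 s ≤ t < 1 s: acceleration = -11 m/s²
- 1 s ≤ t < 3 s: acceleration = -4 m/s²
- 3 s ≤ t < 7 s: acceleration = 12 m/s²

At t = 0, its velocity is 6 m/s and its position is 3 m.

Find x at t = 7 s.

On each constant-a segment, Δv = aΔt and Δx = v₀Δt + ½aΔt²; chain segment to segment.
0–1 s: v starts 6 m/s; Δx = 6·1 + ½·-11·1² = 0.5 m; v ends -5 m/s.
1–3 s: v starts -5 m/s; Δx = -5·2 + ½·-4·2² = -18 m; v ends -13 m/s.
3–7 s: v starts -13 m/s; Δx = -13·4 + ½·12·4² = 44 m; v ends 35 m/s.
x(7) = 3 + Σ Δx = 29.5 m.

29.5 m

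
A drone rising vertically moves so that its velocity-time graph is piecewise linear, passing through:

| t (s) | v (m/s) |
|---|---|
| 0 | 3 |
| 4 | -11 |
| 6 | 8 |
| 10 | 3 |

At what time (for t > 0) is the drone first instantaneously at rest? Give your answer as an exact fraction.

v changes sign on 0–4 s (from 3 to -11); the graph is linear there, so v = 0 at t = 0 + (-3)·(4 − 0)/(-11 − 3) = 6/7 s.

t = 6/7 s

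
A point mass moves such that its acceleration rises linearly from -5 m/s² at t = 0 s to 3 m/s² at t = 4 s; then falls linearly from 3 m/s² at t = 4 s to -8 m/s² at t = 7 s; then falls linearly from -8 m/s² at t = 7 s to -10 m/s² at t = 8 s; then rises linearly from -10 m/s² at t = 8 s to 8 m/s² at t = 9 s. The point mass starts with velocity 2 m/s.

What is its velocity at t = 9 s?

-19.5 m/s

Δv equals the area under the a-t graph; then v = v₀ + Δv.
0–4 s: ½(-5 + 3)(4) = -4 m/s
4–7 s: ½(3 + -8)(3) = -7.5 m/s
7–8 s: ½(-8 + -10)(1) = -9 m/s
8–9 s: ½(-10 + 8)(1) = -1 m/s
Δv = -21.5 m/s, so v(9) = 2 + (-21.5) = -19.5 m/s.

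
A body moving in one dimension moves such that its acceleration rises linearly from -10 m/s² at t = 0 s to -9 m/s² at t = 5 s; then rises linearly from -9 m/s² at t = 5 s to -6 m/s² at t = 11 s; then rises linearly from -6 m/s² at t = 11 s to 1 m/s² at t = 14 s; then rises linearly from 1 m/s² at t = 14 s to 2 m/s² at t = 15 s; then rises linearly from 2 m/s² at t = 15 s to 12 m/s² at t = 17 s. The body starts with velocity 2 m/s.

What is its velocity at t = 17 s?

-82.5 m/s

Δv equals the area under the a-t graph; then v = v₀ + Δv.
0–5 s: ½(-10 + -9)(5) = -47.5 m/s
5–11 s: ½(-9 + -6)(6) = -45 m/s
11–14 s: ½(-6 + 1)(3) = -7.5 m/s
14–15 s: ½(1 + 2)(1) = 1.5 m/s
15–17 s: ½(2 + 12)(2) = 14 m/s
Δv = -84.5 m/s, so v(17) = 2 + (-84.5) = -82.5 m/s.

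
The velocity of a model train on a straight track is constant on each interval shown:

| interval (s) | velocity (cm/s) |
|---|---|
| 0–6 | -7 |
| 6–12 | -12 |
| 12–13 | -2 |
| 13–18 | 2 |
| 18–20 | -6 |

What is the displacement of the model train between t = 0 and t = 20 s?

-118 cm

Displacement is the signed area under the v-t curve.
0–6 s: -7 × 6 = -42 cm
6–12 s: -12 × 6 = -72 cm
12–13 s: -2 × 1 = -2 cm
13–18 s: 2 × 5 = 10 cm
18–20 s: -6 × 2 = -12 cm
Net displacement = -118 cm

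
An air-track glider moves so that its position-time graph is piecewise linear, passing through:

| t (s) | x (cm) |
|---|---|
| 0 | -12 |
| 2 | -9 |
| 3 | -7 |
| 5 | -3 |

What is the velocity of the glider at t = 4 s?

Velocity is the slope of the x-t graph on 3–5 s: (-3 − -7)/(5 − 3) = 2 cm/s.

2 cm/s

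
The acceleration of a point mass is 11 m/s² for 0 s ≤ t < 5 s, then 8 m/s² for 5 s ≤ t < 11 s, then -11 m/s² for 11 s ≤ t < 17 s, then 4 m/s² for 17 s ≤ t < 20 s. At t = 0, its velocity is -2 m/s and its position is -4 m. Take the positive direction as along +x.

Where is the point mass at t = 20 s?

1116.5 m

On each constant-a segment, Δv = aΔt and Δx = v₀Δt + ½aΔt²; chain segment to segment.
0–5 s: v starts -2 m/s; Δx = -2·5 + ½·11·5² = 127.5 m; v ends 53 m/s.
5–11 s: v starts 53 m/s; Δx = 53·6 + ½·8·6² = 462 m; v ends 101 m/s.
11–17 s: v starts 101 m/s; Δx = 101·6 + ½·-11·6² = 408 m; v ends 35 m/s.
17–20 s: v starts 35 m/s; Δx = 35·3 + ½·4·3² = 123 m; v ends 47 m/s.
x(20) = -4 + Σ Δx = 1116.5 m.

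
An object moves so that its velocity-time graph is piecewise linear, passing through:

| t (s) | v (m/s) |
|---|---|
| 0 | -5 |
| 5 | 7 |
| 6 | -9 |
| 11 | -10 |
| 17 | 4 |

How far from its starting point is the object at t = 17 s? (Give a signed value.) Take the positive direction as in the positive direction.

-61.5 m

Displacement is the signed area under the v-t curve.
0–5 s: ½(-5 + 7)(5) = 5 m
5–6 s: ½(7 + -9)(1) = -1 m
6–11 s: ½(-9 + -10)(5) = -47.5 m
11–17 s: ½(-10 + 4)(6) = -18 m
Net displacement = -61.5 m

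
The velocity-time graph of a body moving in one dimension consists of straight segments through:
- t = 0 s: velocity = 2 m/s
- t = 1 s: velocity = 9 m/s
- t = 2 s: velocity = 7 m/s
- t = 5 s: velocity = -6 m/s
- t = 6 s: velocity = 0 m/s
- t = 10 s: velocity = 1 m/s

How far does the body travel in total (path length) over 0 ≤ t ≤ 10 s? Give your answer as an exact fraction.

Distance (not displacement) is the total path length: add the absolute areas under v-t.
0–1 s: |½(2 + 9)(1)| = 5.5 m
1–2 s: |½(9 + 7)(1)| = 8 m
2–5 s: v = 0 at t = 47/13 s; triangle areas 147/26 + 54/13 = 255/26 m
5–6 s: |½(-6 + 0)(1)| = 3 m
6–10 s: |½(0 + 1)(4)| = 2 m
Total distance = 368/13 m

368/13 m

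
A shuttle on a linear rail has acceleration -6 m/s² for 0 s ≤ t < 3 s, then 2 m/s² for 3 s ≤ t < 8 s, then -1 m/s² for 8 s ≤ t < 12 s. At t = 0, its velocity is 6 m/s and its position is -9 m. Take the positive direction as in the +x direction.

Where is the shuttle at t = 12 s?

-69 m

On each constant-a segment, Δv = aΔt and Δx = v₀Δt + ½aΔt²; chain segment to segment.
0–3 s: v starts 6 m/s; Δx = 6·3 + ½·-6·3² = -9 m; v ends -12 m/s.
3–8 s: v starts -12 m/s; Δx = -12·5 + ½·2·5² = -35 m; v ends -2 m/s.
8–12 s: v starts -2 m/s; Δx = -2·4 + ½·-1·4² = -16 m; v ends -6 m/s.
x(12) = -9 + Σ Δx = -69 m.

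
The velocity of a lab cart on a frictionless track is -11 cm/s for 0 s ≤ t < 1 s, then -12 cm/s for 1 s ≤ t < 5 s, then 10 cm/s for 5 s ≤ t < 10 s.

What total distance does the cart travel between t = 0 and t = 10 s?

109 cm

Distance (not displacement) is the total path length: add the absolute areas under v-t.
0–1 s: |-11| × 1 = 11 cm
1–5 s: |-12| × 4 = 48 cm
5–10 s: |10| × 5 = 50 cm
Total distance = 109 cm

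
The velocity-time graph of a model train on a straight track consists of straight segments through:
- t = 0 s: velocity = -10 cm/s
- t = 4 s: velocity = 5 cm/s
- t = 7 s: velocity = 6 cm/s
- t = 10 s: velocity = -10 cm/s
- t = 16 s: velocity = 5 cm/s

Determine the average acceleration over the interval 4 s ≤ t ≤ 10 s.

Average acceleration = Δv/Δt = (-10 − 5)/(10 − 4) = -2.5 cm/s².

-2.5 cm/s²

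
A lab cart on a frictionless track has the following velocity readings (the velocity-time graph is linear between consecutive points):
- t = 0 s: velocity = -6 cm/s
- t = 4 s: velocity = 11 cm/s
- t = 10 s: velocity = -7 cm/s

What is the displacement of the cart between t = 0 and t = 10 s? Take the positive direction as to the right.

22 cm

Net displacement equals the area under the velocity-time graph (areas below the axis count negative).
0–4 s: ½(-6 + 11)(4) = 10 cm
4–10 s: ½(11 + -7)(6) = 12 cm
Net displacement = 22 cm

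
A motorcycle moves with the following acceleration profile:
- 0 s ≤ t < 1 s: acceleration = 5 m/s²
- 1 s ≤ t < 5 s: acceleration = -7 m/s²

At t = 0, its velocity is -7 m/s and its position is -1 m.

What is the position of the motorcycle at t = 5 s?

On each constant-a segment, Δv = aΔt and Δx = v₀Δt + ½aΔt²; chain segment to segment.
0–1 s: v starts -7 m/s; Δx = -7·1 + ½·5·1² = -4.5 m; v ends -2 m/s.
1–5 s: v starts -2 m/s; Δx = -2·4 + ½·-7·4² = -64 m; v ends -30 m/s.
x(5) = -1 + Σ Δx = -69.5 m.

-69.5 m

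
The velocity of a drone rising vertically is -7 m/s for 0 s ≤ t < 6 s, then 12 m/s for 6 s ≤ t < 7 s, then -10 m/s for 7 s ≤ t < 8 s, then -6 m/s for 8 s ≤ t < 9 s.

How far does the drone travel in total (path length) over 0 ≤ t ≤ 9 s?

Distance (not displacement) is the total path length: add the absolute areas under v-t.
0–6 s: |-7| × 6 = 42 m
6–7 s: |12| × 1 = 12 m
7–8 s: |-10| × 1 = 10 m
8–9 s: |-6| × 1 = 6 m
Total distance = 70 m

70 m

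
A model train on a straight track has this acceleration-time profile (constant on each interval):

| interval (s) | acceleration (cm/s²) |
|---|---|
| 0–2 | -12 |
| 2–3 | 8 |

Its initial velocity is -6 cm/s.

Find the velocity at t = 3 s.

Δv equals the area under the a-t graph; then v = v₀ + Δv.
0–2 s: -12 × 2 = -24 cm/s
2–3 s: 8 × 1 = 8 cm/s
Δv = -16 cm/s, so v(3) = -6 + (-16) = -22 cm/s.

-22 cm/s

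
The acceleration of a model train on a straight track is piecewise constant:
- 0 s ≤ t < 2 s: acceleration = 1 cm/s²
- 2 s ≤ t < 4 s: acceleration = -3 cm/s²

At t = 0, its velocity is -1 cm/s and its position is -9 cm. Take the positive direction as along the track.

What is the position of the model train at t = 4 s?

On each constant-a segment, Δv = aΔt and Δx = v₀Δt + ½aΔt²; chain segment to segment.
0–2 s: v starts -1 cm/s; Δx = -1·2 + ½·1·2² = 0 cm; v ends 1 cm/s.
2–4 s: v starts 1 cm/s; Δx = 1·2 + ½·-3·2² = -4 cm; v ends -5 cm/s.
x(4) = -9 + Σ Δx = -13 cm.

-13 cm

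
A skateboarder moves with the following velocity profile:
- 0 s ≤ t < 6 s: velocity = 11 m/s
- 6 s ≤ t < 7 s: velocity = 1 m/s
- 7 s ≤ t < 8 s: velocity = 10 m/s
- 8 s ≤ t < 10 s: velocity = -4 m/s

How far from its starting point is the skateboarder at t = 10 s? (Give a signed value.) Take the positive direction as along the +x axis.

69 m

Net displacement equals the area under the velocity-time graph (areas below the axis count negative).
0–6 s: 11 × 6 = 66 m
6–7 s: 1 × 1 = 1 m
7–8 s: 10 × 1 = 10 m
8–10 s: -4 × 2 = -8 m
Net displacement = 69 m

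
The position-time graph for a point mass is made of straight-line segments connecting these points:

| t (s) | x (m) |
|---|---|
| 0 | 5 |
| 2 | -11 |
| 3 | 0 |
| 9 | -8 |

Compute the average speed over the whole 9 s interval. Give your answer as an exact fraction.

35/9 m/s

Average speed = (total path length)/(elapsed time); on a piecewise-linear x-t graph the path length is Σ|Δx|.
0–2 s: |Δx| = |-11 − 5| = 16 m
2–3 s: |Δx| = |0 − -11| = 11 m
3–9 s: |Δx| = |-8 − 0| = 8 m
Total path = 35 m; average speed = 35/9 = 35/9 m/s.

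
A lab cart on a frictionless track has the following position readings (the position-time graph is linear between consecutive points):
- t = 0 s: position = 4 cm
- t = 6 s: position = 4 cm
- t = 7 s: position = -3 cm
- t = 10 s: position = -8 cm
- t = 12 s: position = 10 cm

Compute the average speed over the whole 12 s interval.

Average speed = (total path length)/(elapsed time); on a piecewise-linear x-t graph the path length is Σ|Δx|.
0–6 s: |Δx| = |4 − 4| = 0 cm
6–7 s: |Δx| = |-3 − 4| = 7 cm
7–10 s: |Δx| = |-8 − -3| = 5 cm
10–12 s: |Δx| = |10 − -8| = 18 cm
Total path = 30 cm; average speed = 30/12 = 2.5 cm/s.

2.5 cm/s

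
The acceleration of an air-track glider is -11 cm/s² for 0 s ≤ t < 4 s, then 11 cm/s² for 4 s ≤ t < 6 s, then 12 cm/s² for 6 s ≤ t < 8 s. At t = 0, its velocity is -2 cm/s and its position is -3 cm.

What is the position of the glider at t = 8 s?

-193 cm

On each constant-a segment, Δv = aΔt and Δx = v₀Δt + ½aΔt²; chain segment to segment.
0–4 s: v starts -2 cm/s; Δx = -2·4 + ½·-11·4² = -96 cm; v ends -46 cm/s.
4–6 s: v starts -46 cm/s; Δx = -46·2 + ½·11·2² = -70 cm; v ends -24 cm/s.
6–8 s: v starts -24 cm/s; Δx = -24·2 + ½·12·2² = -24 cm; v ends 0 cm/s.
x(8) = -3 + Σ Δx = -193 cm.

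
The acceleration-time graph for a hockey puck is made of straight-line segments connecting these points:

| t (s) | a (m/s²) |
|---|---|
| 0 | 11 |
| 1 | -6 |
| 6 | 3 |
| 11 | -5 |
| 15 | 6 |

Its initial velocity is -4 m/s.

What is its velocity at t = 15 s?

-12 m/s

Δv equals the area under the a-t graph; then v = v₀ + Δv.
0–1 s: ½(11 + -6)(1) = 2.5 m/s
1–6 s: ½(-6 + 3)(5) = -7.5 m/s
6–11 s: ½(3 + -5)(5) = -5 m/s
11–15 s: ½(-5 + 6)(4) = 2 m/s
Δv = -8 m/s, so v(15) = -4 + (-8) = -12 m/s.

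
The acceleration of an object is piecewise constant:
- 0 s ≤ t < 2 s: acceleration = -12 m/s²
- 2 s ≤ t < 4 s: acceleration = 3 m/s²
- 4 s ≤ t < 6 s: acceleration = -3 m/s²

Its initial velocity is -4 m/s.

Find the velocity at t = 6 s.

Δv equals the area under the a-t graph; then v = v₀ + Δv.
0–2 s: -12 × 2 = -24 m/s
2–4 s: 3 × 2 = 6 m/s
4–6 s: -3 × 2 = -6 m/s
Δv = -24 m/s, so v(6) = -4 + (-24) = -28 m/s.

-28 m/s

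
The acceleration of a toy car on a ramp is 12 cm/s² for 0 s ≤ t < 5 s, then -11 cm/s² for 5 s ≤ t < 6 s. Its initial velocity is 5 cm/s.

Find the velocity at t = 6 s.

Δv equals the area under the a-t graph; then v = v₀ + Δv.
0–5 s: 12 × 5 = 60 cm/s
5–6 s: -11 × 1 = -11 cm/s
Δv = 49 cm/s, so v(6) = 5 + (49) = 54 cm/s.

54 cm/s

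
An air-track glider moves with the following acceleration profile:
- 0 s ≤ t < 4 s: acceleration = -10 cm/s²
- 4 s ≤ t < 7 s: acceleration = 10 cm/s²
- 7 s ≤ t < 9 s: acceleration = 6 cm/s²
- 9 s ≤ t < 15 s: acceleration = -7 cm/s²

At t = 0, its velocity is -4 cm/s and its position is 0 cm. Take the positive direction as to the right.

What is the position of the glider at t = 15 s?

-337 cm

On each constant-a segment, Δv = aΔt and Δx = v₀Δt + ½aΔt²; chain segment to segment.
0–4 s: v starts -4 cm/s; Δx = -4·4 + ½·-10·4² = -96 cm; v ends -44 cm/s.
4–7 s: v starts -44 cm/s; Δx = -44·3 + ½·10·3² = -87 cm; v ends -14 cm/s.
7–9 s: v starts -14 cm/s; Δx = -14·2 + ½·6·2² = -16 cm; v ends -2 cm/s.
9–15 s: v starts -2 cm/s; Δx = -2·6 + ½·-7·6² = -138 cm; v ends -44 cm/s.
x(15) = 0 + Σ Δx = -337 cm.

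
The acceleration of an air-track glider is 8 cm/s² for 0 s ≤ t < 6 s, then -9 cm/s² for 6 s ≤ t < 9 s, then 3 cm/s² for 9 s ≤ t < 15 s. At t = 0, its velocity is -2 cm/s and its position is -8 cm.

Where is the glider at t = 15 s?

389.5 cm

On each constant-a segment, Δv = aΔt and Δx = v₀Δt + ½aΔt²; chain segment to segment.
0–6 s: v starts -2 cm/s; Δx = -2·6 + ½·8·6² = 132 cm; v ends 46 cm/s.
6–9 s: v starts 46 cm/s; Δx = 46·3 + ½·-9·3² = 97.5 cm; v ends 19 cm/s.
9–15 s: v starts 19 cm/s; Δx = 19·6 + ½·3·6² = 168 cm; v ends 37 cm/s.
x(15) = -8 + Σ Δx = 389.5 cm.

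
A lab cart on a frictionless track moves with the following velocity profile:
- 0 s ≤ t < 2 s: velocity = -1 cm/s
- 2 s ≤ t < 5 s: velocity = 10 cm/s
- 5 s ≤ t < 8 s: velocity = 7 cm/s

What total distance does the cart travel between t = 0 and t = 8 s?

53 cm

Distance (not displacement) is the total path length: add the absolute areas under v-t.
0–2 s: |-1| × 2 = 2 cm
2–5 s: |10| × 3 = 30 cm
5–8 s: |7| × 3 = 21 cm
Total distance = 53 cm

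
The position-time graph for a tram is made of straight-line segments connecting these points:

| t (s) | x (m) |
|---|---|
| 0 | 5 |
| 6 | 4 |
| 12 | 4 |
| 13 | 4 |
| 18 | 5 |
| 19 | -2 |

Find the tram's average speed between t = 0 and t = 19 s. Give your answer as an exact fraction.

9/19 m/s

Average speed = (total path length)/(elapsed time); on a piecewise-linear x-t graph the path length is Σ|Δx|.
0–6 s: |Δx| = |4 − 5| = 1 m
6–12 s: |Δx| = |4 − 4| = 0 m
12–13 s: |Δx| = |4 − 4| = 0 m
13–18 s: |Δx| = |5 − 4| = 1 m
18–19 s: |Δx| = |-2 − 5| = 7 m
Total path = 9 m; average speed = 9/19 = 9/19 m/s.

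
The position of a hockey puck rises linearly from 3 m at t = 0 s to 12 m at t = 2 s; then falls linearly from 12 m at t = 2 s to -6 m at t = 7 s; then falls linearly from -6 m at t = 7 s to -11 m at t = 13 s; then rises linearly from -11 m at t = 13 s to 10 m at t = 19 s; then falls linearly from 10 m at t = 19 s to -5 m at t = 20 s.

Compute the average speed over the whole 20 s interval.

Average speed = (total path length)/(elapsed time); on a piecewise-linear x-t graph the path length is Σ|Δx|.
0–2 s: |Δx| = |12 − 3| = 9 m
2–7 s: |Δx| = |-6 − 12| = 18 m
7–13 s: |Δx| = |-11 − -6| = 5 m
13–19 s: |Δx| = |10 − -11| = 21 m
19–20 s: |Δx| = |-5 − 10| = 15 m
Total path = 68 m; average speed = 68/20 = 3.4 m/s.

3.4 m/s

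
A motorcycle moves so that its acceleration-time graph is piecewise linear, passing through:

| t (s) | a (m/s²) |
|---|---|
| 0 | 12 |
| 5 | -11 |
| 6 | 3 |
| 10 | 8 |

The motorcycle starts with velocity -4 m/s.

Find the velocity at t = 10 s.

16.5 m/s

Δv equals the area under the a-t graph; then v = v₀ + Δv.
0–5 s: ½(12 + -11)(5) = 2.5 m/s
5–6 s: ½(-11 + 3)(1) = -4 m/s
6–10 s: ½(3 + 8)(4) = 22 m/s
Δv = 20.5 m/s, so v(10) = -4 + (20.5) = 16.5 m/s.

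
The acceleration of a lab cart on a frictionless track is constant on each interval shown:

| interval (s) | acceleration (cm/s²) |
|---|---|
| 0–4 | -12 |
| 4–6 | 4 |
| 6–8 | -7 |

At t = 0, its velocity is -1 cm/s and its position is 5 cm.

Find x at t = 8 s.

-281 cm

On each constant-a segment, Δv = aΔt and Δx = v₀Δt + ½aΔt²; chain segment to segment.
0–4 s: v starts -1 cm/s; Δx = -1·4 + ½·-12·4² = -100 cm; v ends -49 cm/s.
4–6 s: v starts -49 cm/s; Δx = -49·2 + ½·4·2² = -90 cm; v ends -41 cm/s.
6–8 s: v starts -41 cm/s; Δx = -41·2 + ½·-7·2² = -96 cm; v ends -55 cm/s.
x(8) = 5 + Σ Δx = -281 cm.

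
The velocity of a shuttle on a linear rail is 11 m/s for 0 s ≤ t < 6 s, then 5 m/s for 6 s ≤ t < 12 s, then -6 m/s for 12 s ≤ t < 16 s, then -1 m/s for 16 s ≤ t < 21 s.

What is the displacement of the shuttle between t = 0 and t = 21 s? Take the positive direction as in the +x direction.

67 m

Net displacement equals the area under the velocity-time graph (areas below the axis count negative).
0–6 s: 11 × 6 = 66 m
6–12 s: 5 × 6 = 30 m
12–16 s: -6 × 4 = -24 m
16–21 s: -1 × 5 = -5 m
Net displacement = 67 m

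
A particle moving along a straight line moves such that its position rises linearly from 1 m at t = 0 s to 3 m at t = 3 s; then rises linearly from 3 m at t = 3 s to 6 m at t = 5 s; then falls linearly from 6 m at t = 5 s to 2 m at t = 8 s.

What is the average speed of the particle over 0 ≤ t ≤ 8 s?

Average speed = (total path length)/(elapsed time); on a piecewise-linear x-t graph the path length is Σ|Δx|.
0–3 s: |Δx| = |3 − 1| = 2 m
3–5 s: |Δx| = |6 − 3| = 3 m
5–8 s: |Δx| = |2 − 6| = 4 m
Total path = 9 m; average speed = 9/8 = 1.125 m/s.

1.125 m/s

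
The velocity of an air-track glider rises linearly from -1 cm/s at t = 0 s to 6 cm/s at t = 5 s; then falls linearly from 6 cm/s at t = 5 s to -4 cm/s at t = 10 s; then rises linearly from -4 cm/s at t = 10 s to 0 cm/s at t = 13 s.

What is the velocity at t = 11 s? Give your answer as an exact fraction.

On 10–13 s the graph is linear from -4 to 0 cm/s: v(11) = -4 + (0 − -4)·(11 − 10)/(13 − 10) = -8/3 cm/s.

-8/3 cm/s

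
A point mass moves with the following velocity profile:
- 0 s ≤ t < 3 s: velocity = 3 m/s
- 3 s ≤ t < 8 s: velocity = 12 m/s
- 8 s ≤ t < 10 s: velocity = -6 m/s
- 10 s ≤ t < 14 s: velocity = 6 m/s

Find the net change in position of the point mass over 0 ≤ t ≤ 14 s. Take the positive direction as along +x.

Net displacement equals the area under the velocity-time graph (areas below the axis count negative).
0–3 s: 3 × 3 = 9 m
3–8 s: 12 × 5 = 60 m
8–10 s: -6 × 2 = -12 m
10–14 s: 6 × 4 = 24 m
Net displacement = 81 m

81 m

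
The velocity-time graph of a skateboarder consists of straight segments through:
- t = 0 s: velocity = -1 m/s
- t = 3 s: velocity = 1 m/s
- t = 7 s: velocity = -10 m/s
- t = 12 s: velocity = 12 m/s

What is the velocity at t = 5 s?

On 3–7 s the graph is linear from 1 to -10 m/s: v(5) = 1 + (-10 − 1)·(5 − 3)/(7 − 3) = -4.5 m/s.

-4.5 m/s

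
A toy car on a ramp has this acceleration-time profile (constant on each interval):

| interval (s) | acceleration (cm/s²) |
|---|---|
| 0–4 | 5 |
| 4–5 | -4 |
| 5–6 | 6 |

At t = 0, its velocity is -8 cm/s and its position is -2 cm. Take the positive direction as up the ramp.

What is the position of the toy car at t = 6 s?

27 cm

On each constant-a segment, Δv = aΔt and Δx = v₀Δt + ½aΔt²; chain segment to segment.
0–4 s: v starts -8 cm/s; Δx = -8·4 + ½·5·4² = 8 cm; v ends 12 cm/s.
4–5 s: v starts 12 cm/s; Δx = 12·1 + ½·-4·1² = 10 cm; v ends 8 cm/s.
5–6 s: v starts 8 cm/s; Δx = 8·1 + ½·6·1² = 11 cm; v ends 14 cm/s.
x(6) = -2 + Σ Δx = 27 cm.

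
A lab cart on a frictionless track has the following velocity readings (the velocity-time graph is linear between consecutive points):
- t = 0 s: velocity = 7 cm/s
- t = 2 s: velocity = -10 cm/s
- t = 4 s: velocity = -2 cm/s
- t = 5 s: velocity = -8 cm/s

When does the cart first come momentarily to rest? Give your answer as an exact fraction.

v changes sign on 0–2 s (from 7 to -10); the graph is linear there, so v = 0 at t = 0 + (-7)·(2 − 0)/(-10 − 7) = 14/17 s.

t = 14/17 s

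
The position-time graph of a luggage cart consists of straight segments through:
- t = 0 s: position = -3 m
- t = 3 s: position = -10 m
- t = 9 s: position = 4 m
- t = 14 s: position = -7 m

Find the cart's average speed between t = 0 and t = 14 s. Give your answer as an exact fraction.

Average speed = (total path length)/(elapsed time); on a piecewise-linear x-t graph the path length is Σ|Δx|.
0–3 s: |Δx| = |-10 − -3| = 7 m
3–9 s: |Δx| = |4 − -10| = 14 m
9–14 s: |Δx| = |-7 − 4| = 11 m
Total path = 32 m; average speed = 32/14 = 16/7 m/s.

16/7 m/s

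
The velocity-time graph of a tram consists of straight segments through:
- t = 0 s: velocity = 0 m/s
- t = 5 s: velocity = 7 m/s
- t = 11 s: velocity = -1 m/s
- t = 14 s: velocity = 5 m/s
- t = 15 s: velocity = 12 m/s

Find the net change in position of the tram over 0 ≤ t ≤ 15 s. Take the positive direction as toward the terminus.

50 m

Displacement is the signed area under the v-t curve.
0–5 s: ½(0 + 7)(5) = 17.5 m
5–11 s: ½(7 + -1)(6) = 18 m
11–14 s: ½(-1 + 5)(3) = 6 m
14–15 s: ½(5 + 12)(1) = 8.5 m
Net displacement = 50 m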